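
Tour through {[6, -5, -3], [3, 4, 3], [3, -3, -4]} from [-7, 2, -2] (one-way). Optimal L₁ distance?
37
(one optimal route: (-7, 2, -2) → (3, 4, 3) → (3, -3, -4) → (6, -5, -3))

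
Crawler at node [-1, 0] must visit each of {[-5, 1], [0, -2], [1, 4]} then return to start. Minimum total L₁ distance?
24
(one optimal route: (-1, 0) → (-5, 1) → (1, 4) → (0, -2) → (-1, 0))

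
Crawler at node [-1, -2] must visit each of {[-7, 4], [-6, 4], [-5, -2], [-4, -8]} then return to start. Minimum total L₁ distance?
36
(one optimal route: (-1, -2) → (-7, 4) → (-6, 4) → (-5, -2) → (-4, -8) → (-1, -2))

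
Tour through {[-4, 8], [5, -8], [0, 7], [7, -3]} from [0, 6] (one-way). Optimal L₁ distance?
35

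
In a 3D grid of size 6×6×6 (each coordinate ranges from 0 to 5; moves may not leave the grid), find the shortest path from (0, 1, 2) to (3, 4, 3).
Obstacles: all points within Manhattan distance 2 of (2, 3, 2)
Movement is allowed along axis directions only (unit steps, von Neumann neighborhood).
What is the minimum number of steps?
9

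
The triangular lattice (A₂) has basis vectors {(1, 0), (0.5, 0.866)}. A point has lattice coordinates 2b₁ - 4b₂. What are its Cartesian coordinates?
(0, -3.464)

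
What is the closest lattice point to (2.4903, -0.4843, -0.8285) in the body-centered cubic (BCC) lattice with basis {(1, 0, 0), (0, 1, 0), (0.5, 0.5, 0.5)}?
(2.5, -0.5, -0.5)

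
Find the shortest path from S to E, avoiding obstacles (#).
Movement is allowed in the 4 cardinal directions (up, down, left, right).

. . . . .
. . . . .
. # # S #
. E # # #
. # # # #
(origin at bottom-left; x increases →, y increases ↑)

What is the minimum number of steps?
7
(one shortest path: (3, 2) → (3, 3) → (2, 3) → (1, 3) → (0, 3) → (0, 2) → (0, 1) → (1, 1))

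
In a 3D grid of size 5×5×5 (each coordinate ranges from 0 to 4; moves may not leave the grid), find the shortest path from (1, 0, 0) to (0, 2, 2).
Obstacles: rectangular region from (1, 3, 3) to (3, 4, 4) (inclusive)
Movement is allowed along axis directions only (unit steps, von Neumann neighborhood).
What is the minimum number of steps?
5
(one shortest path: (1, 0, 0) → (0, 0, 0) → (0, 1, 0) → (0, 2, 0) → (0, 2, 1) → (0, 2, 2))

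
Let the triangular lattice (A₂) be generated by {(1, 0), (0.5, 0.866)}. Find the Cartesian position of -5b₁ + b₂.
(-4.5, 0.866)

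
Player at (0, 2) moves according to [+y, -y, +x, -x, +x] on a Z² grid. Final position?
(1, 2)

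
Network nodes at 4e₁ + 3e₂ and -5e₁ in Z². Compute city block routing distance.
12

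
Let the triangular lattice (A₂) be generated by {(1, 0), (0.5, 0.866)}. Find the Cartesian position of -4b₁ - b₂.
(-4.5, -0.866)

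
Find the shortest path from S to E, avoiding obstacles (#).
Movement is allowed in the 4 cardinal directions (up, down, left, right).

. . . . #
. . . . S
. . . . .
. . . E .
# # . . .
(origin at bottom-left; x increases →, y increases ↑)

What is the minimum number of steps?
3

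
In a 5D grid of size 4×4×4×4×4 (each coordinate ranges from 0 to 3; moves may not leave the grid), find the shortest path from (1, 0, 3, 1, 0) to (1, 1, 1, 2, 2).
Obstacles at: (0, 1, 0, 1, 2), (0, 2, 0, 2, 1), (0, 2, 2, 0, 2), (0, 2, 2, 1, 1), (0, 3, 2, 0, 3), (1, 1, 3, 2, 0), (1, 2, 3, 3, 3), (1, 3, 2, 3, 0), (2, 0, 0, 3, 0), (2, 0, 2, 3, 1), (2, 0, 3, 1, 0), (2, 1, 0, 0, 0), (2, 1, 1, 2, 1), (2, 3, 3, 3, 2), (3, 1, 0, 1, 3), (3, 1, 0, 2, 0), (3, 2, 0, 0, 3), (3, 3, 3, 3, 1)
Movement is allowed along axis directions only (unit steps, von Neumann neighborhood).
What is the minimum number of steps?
6
(one shortest path: (1, 0, 3, 1, 0) → (1, 1, 3, 1, 0) → (1, 1, 2, 1, 0) → (1, 1, 1, 1, 0) → (1, 1, 1, 2, 0) → (1, 1, 1, 2, 1) → (1, 1, 1, 2, 2))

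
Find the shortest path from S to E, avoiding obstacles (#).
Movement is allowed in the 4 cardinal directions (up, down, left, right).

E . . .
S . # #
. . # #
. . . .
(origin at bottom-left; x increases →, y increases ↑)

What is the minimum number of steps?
1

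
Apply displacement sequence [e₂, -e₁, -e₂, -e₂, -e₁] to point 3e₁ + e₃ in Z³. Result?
(1, -1, 1)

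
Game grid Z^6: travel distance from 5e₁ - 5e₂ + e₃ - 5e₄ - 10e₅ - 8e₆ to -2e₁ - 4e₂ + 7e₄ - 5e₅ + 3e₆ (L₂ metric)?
18.4662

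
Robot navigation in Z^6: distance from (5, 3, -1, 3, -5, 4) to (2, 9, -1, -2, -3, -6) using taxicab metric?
26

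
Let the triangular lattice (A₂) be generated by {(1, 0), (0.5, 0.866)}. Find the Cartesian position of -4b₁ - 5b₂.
(-6.5, -4.33)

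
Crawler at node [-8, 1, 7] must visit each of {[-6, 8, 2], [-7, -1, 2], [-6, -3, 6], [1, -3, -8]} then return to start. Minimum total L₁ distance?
72
(one optimal route: (-8, 1, 7) → (-6, 8, 2) → (-7, -1, 2) → (1, -3, -8) → (-6, -3, 6) → (-8, 1, 7))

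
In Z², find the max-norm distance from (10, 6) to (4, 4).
6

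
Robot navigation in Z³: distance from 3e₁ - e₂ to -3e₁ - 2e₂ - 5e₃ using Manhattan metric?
12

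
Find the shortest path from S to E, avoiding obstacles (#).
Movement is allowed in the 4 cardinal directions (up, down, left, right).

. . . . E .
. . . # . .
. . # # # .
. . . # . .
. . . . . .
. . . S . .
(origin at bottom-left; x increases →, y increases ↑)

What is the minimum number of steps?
8
(one shortest path: (3, 0) → (4, 0) → (5, 0) → (5, 1) → (5, 2) → (5, 3) → (5, 4) → (4, 4) → (4, 5))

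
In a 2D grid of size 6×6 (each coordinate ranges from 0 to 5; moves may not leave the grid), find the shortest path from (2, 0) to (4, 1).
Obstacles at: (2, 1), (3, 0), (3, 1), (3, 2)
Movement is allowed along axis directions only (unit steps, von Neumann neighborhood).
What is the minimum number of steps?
9
(one shortest path: (2, 0) → (1, 0) → (1, 1) → (1, 2) → (2, 2) → (2, 3) → (3, 3) → (4, 3) → (4, 2) → (4, 1))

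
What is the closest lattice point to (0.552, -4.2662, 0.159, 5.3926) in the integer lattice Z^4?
(1, -4, 0, 5)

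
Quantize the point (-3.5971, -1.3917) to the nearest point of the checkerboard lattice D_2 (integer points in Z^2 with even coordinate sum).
(-3, -1)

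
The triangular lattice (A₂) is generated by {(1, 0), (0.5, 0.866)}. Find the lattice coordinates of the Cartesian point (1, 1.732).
2b₂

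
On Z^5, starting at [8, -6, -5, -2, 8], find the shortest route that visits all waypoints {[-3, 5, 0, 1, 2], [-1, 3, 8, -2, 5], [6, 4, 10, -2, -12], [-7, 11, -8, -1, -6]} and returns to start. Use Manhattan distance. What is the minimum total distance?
170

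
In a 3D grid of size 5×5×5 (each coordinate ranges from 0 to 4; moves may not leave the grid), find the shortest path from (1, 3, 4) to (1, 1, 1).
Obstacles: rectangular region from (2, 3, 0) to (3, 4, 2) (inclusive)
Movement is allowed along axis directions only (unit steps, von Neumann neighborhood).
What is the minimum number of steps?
5
(one shortest path: (1, 3, 4) → (1, 2, 4) → (1, 1, 4) → (1, 1, 3) → (1, 1, 2) → (1, 1, 1))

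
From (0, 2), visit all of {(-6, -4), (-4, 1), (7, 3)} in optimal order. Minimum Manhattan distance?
28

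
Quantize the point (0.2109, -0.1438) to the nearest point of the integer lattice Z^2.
(0, 0)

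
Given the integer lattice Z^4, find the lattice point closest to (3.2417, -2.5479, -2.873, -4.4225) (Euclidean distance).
(3, -3, -3, -4)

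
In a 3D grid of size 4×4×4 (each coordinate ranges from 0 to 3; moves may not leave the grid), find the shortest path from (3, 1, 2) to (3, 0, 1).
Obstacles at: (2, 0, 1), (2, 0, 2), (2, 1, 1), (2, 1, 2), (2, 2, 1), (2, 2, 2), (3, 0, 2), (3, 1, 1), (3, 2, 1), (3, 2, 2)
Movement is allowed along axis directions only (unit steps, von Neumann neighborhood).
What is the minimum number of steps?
10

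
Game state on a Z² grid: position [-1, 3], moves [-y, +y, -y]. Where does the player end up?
(-1, 2)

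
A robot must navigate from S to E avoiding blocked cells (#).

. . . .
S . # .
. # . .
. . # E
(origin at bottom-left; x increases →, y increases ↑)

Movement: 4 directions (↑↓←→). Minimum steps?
7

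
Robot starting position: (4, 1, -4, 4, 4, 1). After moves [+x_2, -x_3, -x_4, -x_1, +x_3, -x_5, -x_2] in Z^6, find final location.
(3, 1, -4, 3, 3, 1)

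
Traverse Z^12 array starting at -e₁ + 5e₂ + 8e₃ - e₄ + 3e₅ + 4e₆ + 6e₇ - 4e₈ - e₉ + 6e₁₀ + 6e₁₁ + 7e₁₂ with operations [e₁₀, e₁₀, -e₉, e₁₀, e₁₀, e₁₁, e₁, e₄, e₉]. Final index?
(0, 5, 8, 0, 3, 4, 6, -4, -1, 10, 7, 7)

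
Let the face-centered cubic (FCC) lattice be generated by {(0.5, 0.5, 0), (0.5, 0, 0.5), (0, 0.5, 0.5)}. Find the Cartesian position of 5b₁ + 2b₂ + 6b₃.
(3.5, 5.5, 4)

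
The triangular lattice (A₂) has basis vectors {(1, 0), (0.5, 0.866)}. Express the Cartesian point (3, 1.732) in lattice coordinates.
2b₁ + 2b₂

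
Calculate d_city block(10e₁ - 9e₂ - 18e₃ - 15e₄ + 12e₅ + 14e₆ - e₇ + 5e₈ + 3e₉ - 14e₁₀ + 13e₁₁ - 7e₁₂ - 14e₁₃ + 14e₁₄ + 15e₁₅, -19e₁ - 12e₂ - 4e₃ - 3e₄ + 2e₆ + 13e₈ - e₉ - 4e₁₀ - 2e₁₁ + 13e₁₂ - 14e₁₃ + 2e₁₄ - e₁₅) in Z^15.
168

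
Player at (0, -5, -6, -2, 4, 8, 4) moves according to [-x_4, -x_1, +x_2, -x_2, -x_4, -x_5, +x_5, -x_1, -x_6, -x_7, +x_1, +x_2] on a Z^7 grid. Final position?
(-1, -4, -6, -4, 4, 7, 3)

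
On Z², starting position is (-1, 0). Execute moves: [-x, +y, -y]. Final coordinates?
(-2, 0)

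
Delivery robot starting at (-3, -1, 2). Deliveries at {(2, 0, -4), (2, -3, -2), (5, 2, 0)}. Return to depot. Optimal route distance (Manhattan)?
38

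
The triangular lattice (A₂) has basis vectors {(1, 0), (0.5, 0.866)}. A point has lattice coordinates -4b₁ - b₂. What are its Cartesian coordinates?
(-4.5, -0.866)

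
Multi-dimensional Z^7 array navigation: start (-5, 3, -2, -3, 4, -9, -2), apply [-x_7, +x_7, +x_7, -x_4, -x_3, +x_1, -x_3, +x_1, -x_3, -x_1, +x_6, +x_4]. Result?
(-4, 3, -5, -3, 4, -8, -1)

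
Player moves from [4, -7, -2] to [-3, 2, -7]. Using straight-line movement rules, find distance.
12.4499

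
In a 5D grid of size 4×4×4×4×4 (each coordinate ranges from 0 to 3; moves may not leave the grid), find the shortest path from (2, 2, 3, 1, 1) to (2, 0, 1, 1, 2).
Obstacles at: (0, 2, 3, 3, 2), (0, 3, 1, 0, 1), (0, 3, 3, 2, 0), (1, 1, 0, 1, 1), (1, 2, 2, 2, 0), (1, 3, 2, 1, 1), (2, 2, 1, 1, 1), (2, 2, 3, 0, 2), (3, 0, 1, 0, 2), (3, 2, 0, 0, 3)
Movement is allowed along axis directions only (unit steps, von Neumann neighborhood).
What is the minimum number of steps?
5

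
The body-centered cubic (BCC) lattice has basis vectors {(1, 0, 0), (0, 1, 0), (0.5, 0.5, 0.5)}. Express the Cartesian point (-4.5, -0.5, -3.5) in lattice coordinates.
-b₁ + 3b₂ - 7b₃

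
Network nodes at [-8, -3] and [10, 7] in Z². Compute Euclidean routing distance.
20.5913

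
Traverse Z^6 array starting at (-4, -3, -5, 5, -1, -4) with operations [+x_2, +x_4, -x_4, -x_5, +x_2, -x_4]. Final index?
(-4, -1, -5, 4, -2, -4)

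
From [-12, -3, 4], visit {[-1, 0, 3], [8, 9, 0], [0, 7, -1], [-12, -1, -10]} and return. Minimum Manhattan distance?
92
(one optimal route: (-12, -3, 4) → (-1, 0, 3) → (8, 9, 0) → (0, 7, -1) → (-12, -1, -10) → (-12, -3, 4))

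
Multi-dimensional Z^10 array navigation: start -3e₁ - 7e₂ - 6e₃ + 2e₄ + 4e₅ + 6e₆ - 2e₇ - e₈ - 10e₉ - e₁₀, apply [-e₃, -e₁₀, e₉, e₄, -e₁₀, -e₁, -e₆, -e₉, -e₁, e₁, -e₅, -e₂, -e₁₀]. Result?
(-4, -8, -7, 3, 3, 5, -2, -1, -10, -4)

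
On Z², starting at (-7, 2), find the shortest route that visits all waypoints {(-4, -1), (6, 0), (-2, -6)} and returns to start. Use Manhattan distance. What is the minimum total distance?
42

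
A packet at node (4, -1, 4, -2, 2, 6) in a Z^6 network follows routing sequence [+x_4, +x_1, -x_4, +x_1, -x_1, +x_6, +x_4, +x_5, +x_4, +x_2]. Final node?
(5, 0, 4, 0, 3, 7)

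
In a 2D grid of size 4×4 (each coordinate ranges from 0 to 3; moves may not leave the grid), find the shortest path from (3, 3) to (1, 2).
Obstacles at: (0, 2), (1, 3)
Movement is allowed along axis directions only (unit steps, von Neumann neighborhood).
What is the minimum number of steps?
3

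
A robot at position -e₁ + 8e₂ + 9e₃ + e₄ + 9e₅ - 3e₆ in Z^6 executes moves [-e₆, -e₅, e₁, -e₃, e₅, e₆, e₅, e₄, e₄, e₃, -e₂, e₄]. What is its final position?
(0, 7, 9, 4, 10, -3)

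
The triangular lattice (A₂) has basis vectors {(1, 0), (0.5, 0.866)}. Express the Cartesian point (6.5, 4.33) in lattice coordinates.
4b₁ + 5b₂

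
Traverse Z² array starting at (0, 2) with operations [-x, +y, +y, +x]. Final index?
(0, 4)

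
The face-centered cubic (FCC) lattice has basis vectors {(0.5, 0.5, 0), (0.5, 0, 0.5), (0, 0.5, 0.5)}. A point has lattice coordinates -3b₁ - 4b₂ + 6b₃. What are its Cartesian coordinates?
(-3.5, 1.5, 1)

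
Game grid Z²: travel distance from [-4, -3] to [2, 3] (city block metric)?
12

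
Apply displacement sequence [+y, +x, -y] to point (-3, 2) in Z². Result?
(-2, 2)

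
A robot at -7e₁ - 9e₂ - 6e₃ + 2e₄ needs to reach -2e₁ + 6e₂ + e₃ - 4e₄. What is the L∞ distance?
15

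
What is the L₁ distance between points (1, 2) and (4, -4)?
9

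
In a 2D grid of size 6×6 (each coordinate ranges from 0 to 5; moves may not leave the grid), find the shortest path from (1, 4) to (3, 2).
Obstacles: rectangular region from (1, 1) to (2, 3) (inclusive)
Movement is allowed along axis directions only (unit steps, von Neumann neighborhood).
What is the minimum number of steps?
4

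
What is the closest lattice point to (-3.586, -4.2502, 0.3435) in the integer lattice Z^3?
(-4, -4, 0)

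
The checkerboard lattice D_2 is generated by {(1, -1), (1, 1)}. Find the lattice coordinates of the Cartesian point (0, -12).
6b₁ - 6b₂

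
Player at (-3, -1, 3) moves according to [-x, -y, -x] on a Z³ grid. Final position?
(-5, -2, 3)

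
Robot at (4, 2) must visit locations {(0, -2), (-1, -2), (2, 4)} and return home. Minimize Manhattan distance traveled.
22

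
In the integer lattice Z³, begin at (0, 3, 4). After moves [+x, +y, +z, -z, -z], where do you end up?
(1, 4, 3)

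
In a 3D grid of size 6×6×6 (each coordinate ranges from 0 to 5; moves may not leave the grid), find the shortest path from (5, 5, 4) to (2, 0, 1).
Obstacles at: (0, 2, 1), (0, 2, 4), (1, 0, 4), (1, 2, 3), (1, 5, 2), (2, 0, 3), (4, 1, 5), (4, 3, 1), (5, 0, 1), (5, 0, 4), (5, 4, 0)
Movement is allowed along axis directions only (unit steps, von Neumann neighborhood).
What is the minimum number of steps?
11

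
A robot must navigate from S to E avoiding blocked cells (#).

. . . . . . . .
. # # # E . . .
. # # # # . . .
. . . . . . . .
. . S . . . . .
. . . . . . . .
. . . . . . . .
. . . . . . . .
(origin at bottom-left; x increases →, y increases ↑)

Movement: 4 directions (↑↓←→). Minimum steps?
7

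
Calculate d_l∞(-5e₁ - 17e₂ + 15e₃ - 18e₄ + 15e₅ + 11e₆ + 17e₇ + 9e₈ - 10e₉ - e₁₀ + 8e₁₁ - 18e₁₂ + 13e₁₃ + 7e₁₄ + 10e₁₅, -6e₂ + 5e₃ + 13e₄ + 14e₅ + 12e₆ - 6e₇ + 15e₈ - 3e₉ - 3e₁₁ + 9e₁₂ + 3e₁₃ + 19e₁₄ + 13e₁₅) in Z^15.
31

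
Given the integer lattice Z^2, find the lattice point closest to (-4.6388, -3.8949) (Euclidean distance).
(-5, -4)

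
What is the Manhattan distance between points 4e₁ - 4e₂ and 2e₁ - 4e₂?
2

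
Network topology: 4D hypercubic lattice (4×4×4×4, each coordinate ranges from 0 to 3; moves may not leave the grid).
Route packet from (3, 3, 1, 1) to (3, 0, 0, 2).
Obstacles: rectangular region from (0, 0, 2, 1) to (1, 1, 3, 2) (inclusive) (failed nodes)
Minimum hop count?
5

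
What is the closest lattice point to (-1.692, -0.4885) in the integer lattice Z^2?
(-2, 0)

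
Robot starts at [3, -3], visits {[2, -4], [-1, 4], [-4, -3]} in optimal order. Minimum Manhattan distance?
19
(one optimal route: (3, -3) → (2, -4) → (-4, -3) → (-1, 4))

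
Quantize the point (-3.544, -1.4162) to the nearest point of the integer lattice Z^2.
(-4, -1)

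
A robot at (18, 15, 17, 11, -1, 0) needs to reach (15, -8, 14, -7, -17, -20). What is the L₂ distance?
39.0768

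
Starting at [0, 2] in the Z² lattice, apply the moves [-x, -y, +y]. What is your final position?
(-1, 2)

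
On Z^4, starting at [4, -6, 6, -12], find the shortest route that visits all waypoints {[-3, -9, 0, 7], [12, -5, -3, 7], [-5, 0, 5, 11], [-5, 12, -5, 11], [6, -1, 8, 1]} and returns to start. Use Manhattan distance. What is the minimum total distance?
160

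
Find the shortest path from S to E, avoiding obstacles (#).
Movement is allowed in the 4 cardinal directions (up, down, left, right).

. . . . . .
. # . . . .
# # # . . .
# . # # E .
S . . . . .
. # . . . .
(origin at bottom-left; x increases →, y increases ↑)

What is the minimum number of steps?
5
(one shortest path: (0, 1) → (1, 1) → (2, 1) → (3, 1) → (4, 1) → (4, 2))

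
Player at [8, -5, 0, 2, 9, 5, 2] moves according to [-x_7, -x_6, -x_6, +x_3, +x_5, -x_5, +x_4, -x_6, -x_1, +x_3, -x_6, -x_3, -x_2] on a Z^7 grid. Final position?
(7, -6, 1, 3, 9, 1, 1)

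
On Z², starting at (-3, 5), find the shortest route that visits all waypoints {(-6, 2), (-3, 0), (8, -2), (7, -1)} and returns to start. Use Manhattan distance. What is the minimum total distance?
42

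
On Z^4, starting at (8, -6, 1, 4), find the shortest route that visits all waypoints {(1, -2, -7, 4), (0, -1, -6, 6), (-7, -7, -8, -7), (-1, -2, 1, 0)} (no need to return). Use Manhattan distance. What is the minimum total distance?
62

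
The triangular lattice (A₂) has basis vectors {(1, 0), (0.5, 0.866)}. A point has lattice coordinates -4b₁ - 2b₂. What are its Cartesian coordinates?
(-5, -1.732)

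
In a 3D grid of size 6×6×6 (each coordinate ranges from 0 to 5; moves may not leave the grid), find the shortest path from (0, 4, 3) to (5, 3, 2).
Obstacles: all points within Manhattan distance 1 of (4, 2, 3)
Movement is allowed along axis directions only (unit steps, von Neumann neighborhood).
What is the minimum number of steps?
7
(one shortest path: (0, 4, 3) → (1, 4, 3) → (2, 4, 3) → (3, 4, 3) → (4, 4, 3) → (5, 4, 3) → (5, 3, 3) → (5, 3, 2))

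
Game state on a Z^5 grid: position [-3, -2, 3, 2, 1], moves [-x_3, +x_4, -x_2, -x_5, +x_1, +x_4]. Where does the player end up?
(-2, -3, 2, 4, 0)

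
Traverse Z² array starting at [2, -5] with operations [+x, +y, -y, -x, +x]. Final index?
(3, -5)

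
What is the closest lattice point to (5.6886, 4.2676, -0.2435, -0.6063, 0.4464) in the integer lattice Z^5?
(6, 4, 0, -1, 0)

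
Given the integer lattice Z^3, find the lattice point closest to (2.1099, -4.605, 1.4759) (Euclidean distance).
(2, -5, 1)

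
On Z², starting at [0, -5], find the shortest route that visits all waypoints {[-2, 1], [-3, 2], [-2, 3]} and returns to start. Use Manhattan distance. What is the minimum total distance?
22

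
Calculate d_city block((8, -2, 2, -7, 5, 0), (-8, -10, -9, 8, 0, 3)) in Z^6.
58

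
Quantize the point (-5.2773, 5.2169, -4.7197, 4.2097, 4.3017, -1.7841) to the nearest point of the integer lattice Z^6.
(-5, 5, -5, 4, 4, -2)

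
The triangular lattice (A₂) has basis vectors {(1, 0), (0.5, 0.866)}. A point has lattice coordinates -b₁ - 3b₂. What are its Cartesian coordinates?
(-2.5, -2.598)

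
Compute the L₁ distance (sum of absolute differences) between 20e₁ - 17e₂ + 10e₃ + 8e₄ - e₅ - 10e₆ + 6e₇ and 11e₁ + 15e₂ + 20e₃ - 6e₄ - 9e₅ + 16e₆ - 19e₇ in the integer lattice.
124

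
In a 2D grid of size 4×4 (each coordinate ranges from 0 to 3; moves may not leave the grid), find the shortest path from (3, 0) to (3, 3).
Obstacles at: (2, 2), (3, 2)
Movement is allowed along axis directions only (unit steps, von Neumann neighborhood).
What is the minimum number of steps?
7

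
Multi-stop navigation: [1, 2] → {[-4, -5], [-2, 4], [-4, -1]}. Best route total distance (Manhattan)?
16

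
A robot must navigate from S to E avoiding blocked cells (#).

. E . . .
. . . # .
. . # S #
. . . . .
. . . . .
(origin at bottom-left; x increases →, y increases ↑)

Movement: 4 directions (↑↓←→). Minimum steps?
6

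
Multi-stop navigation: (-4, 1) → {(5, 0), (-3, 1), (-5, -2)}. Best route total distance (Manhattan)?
18
(one optimal route: (-4, 1) → (-3, 1) → (-5, -2) → (5, 0))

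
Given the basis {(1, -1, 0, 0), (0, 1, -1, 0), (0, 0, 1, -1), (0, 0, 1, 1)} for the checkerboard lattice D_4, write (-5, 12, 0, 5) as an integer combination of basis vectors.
-5b₁ + 7b₂ + b₃ + 6b₄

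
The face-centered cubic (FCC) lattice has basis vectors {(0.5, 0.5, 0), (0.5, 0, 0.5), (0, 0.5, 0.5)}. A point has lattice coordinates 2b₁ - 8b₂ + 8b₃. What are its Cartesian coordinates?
(-3, 5, 0)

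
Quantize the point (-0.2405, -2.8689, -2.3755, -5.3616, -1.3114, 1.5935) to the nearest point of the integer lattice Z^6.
(0, -3, -2, -5, -1, 2)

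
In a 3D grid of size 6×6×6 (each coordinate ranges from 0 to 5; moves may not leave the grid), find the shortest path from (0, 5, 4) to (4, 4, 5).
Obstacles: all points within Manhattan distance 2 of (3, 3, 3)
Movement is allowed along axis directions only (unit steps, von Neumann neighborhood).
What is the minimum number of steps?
6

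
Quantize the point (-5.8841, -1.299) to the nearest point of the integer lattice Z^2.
(-6, -1)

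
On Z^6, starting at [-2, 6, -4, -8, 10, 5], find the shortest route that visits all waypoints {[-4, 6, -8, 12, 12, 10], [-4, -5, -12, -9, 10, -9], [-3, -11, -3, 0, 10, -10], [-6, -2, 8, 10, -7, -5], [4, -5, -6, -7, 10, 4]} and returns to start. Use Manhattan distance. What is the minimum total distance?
226
(one optimal route: (-2, 6, -4, -8, 10, 5) → (-4, 6, -8, 12, 12, 10) → (-6, -2, 8, 10, -7, -5) → (-3, -11, -3, 0, 10, -10) → (-4, -5, -12, -9, 10, -9) → (4, -5, -6, -7, 10, 4) → (-2, 6, -4, -8, 10, 5))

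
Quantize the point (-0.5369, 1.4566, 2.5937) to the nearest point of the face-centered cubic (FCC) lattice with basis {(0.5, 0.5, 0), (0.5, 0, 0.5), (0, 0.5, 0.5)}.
(-0.5, 1.5, 3)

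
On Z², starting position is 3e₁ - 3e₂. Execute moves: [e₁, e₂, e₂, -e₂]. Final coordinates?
(4, -2)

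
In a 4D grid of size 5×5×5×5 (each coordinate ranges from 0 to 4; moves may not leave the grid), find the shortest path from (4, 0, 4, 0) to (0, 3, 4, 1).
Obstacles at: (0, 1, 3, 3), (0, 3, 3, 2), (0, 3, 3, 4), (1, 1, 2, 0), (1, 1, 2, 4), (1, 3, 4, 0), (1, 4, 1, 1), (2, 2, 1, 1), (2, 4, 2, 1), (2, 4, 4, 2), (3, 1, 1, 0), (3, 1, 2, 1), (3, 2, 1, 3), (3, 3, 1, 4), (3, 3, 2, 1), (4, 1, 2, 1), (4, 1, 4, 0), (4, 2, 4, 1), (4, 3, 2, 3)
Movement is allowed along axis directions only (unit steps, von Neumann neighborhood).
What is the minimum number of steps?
8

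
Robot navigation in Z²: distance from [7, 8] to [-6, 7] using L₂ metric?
13.0384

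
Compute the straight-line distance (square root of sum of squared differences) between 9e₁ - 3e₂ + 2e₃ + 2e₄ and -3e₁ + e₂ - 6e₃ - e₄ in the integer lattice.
15.2643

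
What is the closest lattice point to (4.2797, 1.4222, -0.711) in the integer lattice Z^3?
(4, 1, -1)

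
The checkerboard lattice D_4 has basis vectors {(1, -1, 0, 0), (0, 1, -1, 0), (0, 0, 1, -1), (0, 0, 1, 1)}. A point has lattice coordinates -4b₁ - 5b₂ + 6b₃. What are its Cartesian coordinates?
(-4, -1, 11, -6)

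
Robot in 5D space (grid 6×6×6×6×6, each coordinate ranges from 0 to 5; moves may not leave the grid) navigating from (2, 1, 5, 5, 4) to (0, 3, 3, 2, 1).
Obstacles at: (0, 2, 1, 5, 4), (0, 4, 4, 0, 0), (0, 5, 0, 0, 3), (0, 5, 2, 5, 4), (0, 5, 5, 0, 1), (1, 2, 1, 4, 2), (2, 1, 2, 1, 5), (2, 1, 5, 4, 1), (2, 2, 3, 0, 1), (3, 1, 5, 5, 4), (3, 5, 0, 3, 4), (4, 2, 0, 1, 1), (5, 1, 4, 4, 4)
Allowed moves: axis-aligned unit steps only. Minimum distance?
12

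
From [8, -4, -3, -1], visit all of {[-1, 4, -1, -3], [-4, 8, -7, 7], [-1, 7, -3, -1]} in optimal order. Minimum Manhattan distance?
44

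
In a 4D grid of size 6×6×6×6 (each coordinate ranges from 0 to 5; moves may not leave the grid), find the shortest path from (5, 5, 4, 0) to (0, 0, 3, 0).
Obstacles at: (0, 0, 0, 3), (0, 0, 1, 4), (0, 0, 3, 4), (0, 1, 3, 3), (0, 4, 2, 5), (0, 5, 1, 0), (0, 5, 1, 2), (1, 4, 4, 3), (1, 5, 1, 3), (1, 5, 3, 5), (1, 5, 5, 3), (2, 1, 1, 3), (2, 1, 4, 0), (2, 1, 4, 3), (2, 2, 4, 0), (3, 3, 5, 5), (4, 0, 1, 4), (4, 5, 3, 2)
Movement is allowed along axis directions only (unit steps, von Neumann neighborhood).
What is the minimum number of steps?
11
(one shortest path: (5, 5, 4, 0) → (4, 5, 4, 0) → (3, 5, 4, 0) → (2, 5, 4, 0) → (1, 5, 4, 0) → (0, 5, 4, 0) → (0, 4, 4, 0) → (0, 3, 4, 0) → (0, 2, 4, 0) → (0, 1, 4, 0) → (0, 0, 4, 0) → (0, 0, 3, 0))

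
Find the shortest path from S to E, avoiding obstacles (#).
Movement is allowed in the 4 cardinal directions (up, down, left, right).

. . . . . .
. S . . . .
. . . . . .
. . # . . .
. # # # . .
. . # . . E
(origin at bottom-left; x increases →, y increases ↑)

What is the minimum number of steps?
8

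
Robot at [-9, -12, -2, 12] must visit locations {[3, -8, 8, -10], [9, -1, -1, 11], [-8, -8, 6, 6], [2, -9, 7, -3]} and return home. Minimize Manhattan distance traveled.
124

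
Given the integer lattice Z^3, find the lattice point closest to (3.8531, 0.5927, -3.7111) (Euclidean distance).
(4, 1, -4)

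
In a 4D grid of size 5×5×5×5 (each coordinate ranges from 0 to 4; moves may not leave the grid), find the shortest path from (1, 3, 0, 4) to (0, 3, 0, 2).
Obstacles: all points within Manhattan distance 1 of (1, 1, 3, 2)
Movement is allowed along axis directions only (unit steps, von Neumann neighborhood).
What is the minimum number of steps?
3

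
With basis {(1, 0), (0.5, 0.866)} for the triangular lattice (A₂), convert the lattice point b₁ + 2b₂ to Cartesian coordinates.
(2, 1.732)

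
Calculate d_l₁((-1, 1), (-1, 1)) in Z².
0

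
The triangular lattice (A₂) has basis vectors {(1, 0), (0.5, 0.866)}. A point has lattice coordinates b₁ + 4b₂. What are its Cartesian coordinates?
(3, 3.464)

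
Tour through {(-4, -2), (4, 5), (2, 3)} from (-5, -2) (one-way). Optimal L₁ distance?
16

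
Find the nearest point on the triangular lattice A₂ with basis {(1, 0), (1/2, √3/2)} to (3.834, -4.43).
(3.5, -4.33)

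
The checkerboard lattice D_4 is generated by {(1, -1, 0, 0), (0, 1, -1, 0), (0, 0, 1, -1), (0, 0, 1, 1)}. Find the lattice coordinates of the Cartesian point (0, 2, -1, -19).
2b₂ + 10b₃ - 9b₄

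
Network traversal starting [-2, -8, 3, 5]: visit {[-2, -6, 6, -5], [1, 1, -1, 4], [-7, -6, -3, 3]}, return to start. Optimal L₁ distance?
72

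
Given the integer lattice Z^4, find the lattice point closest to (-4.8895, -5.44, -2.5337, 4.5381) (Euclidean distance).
(-5, -5, -3, 5)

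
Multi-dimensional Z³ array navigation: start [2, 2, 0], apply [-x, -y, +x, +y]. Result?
(2, 2, 0)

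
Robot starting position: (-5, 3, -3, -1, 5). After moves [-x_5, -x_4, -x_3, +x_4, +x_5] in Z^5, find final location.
(-5, 3, -4, -1, 5)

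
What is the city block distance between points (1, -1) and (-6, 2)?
10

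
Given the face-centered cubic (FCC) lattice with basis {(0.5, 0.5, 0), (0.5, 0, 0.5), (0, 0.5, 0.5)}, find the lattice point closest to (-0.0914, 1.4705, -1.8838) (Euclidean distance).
(0, 1.5, -1.5)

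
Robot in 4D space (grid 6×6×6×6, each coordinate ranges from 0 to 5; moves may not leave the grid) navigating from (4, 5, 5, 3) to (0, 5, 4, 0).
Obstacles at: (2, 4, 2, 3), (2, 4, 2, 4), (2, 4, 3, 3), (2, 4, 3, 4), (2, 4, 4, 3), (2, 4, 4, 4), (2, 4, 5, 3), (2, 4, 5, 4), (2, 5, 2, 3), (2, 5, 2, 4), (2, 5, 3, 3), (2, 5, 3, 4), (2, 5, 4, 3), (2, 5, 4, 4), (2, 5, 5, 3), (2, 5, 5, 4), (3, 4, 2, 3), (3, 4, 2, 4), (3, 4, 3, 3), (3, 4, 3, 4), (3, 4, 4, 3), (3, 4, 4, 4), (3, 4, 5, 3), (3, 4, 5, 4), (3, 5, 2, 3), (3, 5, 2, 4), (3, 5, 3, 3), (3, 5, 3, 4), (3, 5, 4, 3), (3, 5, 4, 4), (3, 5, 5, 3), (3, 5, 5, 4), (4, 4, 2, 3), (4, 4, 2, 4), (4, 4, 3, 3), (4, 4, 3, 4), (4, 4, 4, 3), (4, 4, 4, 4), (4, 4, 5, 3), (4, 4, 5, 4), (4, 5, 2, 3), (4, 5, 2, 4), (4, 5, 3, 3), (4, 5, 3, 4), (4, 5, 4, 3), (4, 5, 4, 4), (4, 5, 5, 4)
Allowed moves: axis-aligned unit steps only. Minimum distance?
8
(one shortest path: (4, 5, 5, 3) → (4, 5, 5, 2) → (3, 5, 5, 2) → (2, 5, 5, 2) → (1, 5, 5, 2) → (0, 5, 5, 2) → (0, 5, 4, 2) → (0, 5, 4, 1) → (0, 5, 4, 0))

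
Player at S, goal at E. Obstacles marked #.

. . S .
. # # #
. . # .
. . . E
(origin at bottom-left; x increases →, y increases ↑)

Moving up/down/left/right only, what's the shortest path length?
8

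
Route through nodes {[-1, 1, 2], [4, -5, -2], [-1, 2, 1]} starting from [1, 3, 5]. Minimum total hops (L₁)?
24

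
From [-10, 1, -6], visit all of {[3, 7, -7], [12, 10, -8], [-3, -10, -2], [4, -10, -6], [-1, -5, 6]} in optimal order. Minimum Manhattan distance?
85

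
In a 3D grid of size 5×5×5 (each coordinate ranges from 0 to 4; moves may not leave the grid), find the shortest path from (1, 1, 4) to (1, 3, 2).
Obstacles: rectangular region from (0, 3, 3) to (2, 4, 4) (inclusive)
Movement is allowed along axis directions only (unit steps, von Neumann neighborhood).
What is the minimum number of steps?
4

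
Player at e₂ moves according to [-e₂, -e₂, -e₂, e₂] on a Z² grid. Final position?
(0, -1)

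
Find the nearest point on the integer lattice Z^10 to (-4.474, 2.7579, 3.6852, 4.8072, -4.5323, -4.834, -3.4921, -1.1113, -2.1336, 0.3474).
(-4, 3, 4, 5, -5, -5, -3, -1, -2, 0)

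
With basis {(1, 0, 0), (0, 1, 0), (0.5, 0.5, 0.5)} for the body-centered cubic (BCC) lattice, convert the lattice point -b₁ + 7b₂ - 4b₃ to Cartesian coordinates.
(-3, 5, -2)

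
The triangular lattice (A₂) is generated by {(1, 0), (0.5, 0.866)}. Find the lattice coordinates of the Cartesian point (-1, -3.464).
b₁ - 4b₂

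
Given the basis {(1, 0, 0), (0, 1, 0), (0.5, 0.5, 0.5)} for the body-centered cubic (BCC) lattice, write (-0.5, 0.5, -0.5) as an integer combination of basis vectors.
b₂ - b₃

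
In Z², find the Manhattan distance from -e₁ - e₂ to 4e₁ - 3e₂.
7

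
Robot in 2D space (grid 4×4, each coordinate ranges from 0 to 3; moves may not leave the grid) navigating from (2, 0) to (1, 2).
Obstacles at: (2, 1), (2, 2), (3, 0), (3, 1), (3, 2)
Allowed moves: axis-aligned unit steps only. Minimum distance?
3
(one shortest path: (2, 0) → (1, 0) → (1, 1) → (1, 2))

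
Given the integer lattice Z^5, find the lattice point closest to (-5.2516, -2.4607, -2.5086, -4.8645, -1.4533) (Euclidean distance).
(-5, -2, -3, -5, -1)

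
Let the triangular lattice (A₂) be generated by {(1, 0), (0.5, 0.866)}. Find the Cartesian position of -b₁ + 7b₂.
(2.5, 6.062)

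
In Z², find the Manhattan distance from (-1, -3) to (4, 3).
11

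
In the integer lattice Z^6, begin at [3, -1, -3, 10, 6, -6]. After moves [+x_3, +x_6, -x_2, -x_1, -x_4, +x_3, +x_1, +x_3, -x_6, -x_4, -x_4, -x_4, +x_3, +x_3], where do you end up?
(3, -2, 2, 6, 6, -6)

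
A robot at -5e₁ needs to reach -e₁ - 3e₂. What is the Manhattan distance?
7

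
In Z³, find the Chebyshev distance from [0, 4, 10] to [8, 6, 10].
8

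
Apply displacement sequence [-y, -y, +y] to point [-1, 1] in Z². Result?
(-1, 0)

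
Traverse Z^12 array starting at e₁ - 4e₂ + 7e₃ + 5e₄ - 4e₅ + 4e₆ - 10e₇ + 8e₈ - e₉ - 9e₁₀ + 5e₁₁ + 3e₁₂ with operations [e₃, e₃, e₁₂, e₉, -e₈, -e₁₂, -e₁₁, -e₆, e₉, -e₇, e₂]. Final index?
(1, -3, 9, 5, -4, 3, -11, 7, 1, -9, 4, 3)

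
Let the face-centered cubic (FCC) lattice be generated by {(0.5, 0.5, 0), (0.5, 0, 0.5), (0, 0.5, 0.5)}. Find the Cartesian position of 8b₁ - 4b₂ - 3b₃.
(2, 2.5, -3.5)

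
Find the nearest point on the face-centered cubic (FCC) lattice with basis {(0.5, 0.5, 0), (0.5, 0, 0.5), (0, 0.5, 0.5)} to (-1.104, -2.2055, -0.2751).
(-1, -2, 0)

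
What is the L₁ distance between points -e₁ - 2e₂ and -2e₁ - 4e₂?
3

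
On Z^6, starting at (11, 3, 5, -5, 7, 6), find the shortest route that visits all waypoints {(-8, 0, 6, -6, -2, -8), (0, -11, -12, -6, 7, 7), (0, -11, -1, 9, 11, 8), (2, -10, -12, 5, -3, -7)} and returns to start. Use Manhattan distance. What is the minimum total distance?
218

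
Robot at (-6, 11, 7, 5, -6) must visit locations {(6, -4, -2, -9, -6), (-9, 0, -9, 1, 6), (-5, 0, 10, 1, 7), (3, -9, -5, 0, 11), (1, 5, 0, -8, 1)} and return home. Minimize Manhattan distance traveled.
188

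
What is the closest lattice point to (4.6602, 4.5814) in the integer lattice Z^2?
(5, 5)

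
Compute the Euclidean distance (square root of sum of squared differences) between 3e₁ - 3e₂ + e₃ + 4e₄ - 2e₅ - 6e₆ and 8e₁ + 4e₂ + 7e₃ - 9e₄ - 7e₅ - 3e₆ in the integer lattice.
17.6918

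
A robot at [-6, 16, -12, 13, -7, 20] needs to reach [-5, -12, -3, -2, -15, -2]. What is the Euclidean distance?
40.4846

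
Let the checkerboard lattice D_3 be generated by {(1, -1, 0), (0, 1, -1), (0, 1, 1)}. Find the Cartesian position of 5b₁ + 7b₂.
(5, 2, -7)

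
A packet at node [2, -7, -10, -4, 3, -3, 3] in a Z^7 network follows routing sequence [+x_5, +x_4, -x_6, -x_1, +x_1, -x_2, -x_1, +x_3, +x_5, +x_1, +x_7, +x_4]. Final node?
(2, -8, -9, -2, 5, -4, 4)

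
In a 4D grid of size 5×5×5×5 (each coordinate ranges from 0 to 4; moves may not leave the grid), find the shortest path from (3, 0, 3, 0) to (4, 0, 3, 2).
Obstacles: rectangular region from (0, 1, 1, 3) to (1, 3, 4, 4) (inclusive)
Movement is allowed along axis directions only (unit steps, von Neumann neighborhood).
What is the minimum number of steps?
3
(one shortest path: (3, 0, 3, 0) → (4, 0, 3, 0) → (4, 0, 3, 1) → (4, 0, 3, 2))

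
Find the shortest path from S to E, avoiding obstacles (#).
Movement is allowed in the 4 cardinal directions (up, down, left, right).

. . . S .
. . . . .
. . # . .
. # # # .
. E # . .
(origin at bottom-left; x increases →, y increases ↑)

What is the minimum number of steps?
8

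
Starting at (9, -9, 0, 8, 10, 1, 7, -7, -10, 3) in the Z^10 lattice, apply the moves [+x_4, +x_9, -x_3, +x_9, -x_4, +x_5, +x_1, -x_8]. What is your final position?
(10, -9, -1, 8, 11, 1, 7, -8, -8, 3)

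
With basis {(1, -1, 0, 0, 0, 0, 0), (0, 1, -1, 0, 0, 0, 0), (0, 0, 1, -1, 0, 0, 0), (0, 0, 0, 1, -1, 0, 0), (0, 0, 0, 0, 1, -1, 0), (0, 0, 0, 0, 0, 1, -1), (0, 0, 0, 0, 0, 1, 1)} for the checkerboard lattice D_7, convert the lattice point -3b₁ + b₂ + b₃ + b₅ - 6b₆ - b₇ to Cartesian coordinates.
(-3, 4, 0, -1, 1, -8, 5)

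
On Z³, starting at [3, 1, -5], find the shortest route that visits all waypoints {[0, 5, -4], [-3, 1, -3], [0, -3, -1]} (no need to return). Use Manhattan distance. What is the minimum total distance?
25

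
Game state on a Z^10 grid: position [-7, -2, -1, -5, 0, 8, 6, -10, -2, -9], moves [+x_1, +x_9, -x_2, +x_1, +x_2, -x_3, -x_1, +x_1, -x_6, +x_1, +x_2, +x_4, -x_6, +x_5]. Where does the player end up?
(-4, -1, -2, -4, 1, 6, 6, -10, -1, -9)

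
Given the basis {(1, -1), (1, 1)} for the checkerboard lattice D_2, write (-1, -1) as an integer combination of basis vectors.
-b₂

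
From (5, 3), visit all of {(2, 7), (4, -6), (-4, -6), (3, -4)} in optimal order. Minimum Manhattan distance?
30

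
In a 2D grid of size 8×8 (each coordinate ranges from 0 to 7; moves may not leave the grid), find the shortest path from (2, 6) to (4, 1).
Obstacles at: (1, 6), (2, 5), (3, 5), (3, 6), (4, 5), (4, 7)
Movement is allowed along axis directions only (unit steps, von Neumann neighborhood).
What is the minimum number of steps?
13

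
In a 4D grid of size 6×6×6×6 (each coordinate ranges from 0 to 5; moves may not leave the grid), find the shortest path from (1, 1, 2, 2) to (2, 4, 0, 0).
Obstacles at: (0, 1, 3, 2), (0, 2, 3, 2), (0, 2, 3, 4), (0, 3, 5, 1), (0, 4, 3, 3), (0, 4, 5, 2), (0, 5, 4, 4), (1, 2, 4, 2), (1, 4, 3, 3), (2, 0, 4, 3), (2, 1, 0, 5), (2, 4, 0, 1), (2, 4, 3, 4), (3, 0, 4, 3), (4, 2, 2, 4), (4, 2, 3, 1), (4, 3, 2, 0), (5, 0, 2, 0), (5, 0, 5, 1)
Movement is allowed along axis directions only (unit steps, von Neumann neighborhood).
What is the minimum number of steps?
8
(one shortest path: (1, 1, 2, 2) → (2, 1, 2, 2) → (2, 2, 2, 2) → (2, 3, 2, 2) → (2, 4, 2, 2) → (2, 4, 1, 2) → (2, 4, 1, 1) → (2, 4, 1, 0) → (2, 4, 0, 0))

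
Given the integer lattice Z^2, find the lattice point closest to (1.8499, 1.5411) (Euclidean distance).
(2, 2)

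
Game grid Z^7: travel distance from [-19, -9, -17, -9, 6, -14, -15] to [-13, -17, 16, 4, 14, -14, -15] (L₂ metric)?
37.7094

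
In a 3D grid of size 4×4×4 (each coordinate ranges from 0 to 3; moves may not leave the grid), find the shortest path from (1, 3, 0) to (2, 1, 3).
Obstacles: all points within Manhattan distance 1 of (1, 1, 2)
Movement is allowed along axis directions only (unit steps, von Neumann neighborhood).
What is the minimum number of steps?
6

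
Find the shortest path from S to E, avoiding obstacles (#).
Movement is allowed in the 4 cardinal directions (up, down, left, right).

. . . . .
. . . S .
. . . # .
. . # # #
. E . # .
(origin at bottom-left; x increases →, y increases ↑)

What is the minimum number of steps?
5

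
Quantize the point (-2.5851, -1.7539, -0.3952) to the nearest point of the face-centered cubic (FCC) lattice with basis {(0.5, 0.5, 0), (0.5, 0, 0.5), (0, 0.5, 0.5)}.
(-2.5, -2, -0.5)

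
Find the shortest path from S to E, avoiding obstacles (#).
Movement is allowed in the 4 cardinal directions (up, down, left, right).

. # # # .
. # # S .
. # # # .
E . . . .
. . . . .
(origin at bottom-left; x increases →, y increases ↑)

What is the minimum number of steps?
7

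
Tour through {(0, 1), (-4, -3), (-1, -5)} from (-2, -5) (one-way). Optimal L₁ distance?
14
(one optimal route: (-2, -5) → (-1, -5) → (-4, -3) → (0, 1))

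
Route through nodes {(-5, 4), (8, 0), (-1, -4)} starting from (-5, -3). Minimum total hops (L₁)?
32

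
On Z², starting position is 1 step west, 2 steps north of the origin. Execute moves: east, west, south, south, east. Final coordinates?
(0, 0)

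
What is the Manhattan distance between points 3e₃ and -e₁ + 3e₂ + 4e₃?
5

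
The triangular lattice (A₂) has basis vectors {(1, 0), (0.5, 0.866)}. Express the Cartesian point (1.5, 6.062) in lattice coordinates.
-2b₁ + 7b₂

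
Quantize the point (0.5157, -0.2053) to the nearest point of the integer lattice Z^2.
(1, 0)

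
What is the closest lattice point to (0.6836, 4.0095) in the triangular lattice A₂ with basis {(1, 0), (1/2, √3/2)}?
(0.5, 4.33)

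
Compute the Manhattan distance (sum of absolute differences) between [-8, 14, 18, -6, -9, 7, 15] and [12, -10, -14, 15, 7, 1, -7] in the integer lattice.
141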